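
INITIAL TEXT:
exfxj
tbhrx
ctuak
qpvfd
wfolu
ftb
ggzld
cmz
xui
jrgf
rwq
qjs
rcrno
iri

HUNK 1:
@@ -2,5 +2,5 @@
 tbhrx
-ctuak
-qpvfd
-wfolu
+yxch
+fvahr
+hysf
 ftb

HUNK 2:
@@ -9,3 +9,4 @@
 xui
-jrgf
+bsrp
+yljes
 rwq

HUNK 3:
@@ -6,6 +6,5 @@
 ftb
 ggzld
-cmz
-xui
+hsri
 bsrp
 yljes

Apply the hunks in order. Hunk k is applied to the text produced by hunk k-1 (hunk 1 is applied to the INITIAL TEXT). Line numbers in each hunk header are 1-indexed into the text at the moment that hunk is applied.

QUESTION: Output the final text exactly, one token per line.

Answer: exfxj
tbhrx
yxch
fvahr
hysf
ftb
ggzld
hsri
bsrp
yljes
rwq
qjs
rcrno
iri

Derivation:
Hunk 1: at line 2 remove [ctuak,qpvfd,wfolu] add [yxch,fvahr,hysf] -> 14 lines: exfxj tbhrx yxch fvahr hysf ftb ggzld cmz xui jrgf rwq qjs rcrno iri
Hunk 2: at line 9 remove [jrgf] add [bsrp,yljes] -> 15 lines: exfxj tbhrx yxch fvahr hysf ftb ggzld cmz xui bsrp yljes rwq qjs rcrno iri
Hunk 3: at line 6 remove [cmz,xui] add [hsri] -> 14 lines: exfxj tbhrx yxch fvahr hysf ftb ggzld hsri bsrp yljes rwq qjs rcrno iri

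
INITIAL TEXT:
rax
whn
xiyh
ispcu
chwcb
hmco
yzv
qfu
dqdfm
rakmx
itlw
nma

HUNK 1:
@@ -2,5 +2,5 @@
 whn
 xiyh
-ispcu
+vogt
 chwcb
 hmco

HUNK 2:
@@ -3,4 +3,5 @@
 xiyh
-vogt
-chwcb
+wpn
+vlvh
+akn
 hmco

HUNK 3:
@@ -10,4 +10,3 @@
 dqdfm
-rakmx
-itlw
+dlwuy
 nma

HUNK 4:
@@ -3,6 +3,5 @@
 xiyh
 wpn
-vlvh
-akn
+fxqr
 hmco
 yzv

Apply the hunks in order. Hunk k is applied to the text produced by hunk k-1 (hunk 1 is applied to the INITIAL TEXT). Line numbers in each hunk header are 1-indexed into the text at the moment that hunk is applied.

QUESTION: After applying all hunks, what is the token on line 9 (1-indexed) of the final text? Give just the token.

Hunk 1: at line 2 remove [ispcu] add [vogt] -> 12 lines: rax whn xiyh vogt chwcb hmco yzv qfu dqdfm rakmx itlw nma
Hunk 2: at line 3 remove [vogt,chwcb] add [wpn,vlvh,akn] -> 13 lines: rax whn xiyh wpn vlvh akn hmco yzv qfu dqdfm rakmx itlw nma
Hunk 3: at line 10 remove [rakmx,itlw] add [dlwuy] -> 12 lines: rax whn xiyh wpn vlvh akn hmco yzv qfu dqdfm dlwuy nma
Hunk 4: at line 3 remove [vlvh,akn] add [fxqr] -> 11 lines: rax whn xiyh wpn fxqr hmco yzv qfu dqdfm dlwuy nma
Final line 9: dqdfm

Answer: dqdfm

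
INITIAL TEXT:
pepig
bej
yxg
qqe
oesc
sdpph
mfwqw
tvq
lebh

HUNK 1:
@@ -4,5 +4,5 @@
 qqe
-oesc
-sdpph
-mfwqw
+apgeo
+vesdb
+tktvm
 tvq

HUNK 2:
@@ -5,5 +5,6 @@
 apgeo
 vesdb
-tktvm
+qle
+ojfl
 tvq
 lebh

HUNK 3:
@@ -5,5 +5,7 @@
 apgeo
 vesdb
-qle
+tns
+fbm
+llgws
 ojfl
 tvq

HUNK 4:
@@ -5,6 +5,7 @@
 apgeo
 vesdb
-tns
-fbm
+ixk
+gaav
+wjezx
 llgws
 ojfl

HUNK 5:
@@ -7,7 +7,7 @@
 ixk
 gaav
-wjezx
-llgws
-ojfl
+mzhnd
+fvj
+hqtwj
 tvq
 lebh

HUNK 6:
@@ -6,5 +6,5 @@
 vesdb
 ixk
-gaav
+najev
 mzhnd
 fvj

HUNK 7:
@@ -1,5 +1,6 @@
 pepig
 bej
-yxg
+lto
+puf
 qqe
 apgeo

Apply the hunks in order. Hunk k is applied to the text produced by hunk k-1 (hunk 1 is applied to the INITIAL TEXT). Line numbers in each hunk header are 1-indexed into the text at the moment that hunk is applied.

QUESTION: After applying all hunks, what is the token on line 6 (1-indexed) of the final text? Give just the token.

Hunk 1: at line 4 remove [oesc,sdpph,mfwqw] add [apgeo,vesdb,tktvm] -> 9 lines: pepig bej yxg qqe apgeo vesdb tktvm tvq lebh
Hunk 2: at line 5 remove [tktvm] add [qle,ojfl] -> 10 lines: pepig bej yxg qqe apgeo vesdb qle ojfl tvq lebh
Hunk 3: at line 5 remove [qle] add [tns,fbm,llgws] -> 12 lines: pepig bej yxg qqe apgeo vesdb tns fbm llgws ojfl tvq lebh
Hunk 4: at line 5 remove [tns,fbm] add [ixk,gaav,wjezx] -> 13 lines: pepig bej yxg qqe apgeo vesdb ixk gaav wjezx llgws ojfl tvq lebh
Hunk 5: at line 7 remove [wjezx,llgws,ojfl] add [mzhnd,fvj,hqtwj] -> 13 lines: pepig bej yxg qqe apgeo vesdb ixk gaav mzhnd fvj hqtwj tvq lebh
Hunk 6: at line 6 remove [gaav] add [najev] -> 13 lines: pepig bej yxg qqe apgeo vesdb ixk najev mzhnd fvj hqtwj tvq lebh
Hunk 7: at line 1 remove [yxg] add [lto,puf] -> 14 lines: pepig bej lto puf qqe apgeo vesdb ixk najev mzhnd fvj hqtwj tvq lebh
Final line 6: apgeo

Answer: apgeo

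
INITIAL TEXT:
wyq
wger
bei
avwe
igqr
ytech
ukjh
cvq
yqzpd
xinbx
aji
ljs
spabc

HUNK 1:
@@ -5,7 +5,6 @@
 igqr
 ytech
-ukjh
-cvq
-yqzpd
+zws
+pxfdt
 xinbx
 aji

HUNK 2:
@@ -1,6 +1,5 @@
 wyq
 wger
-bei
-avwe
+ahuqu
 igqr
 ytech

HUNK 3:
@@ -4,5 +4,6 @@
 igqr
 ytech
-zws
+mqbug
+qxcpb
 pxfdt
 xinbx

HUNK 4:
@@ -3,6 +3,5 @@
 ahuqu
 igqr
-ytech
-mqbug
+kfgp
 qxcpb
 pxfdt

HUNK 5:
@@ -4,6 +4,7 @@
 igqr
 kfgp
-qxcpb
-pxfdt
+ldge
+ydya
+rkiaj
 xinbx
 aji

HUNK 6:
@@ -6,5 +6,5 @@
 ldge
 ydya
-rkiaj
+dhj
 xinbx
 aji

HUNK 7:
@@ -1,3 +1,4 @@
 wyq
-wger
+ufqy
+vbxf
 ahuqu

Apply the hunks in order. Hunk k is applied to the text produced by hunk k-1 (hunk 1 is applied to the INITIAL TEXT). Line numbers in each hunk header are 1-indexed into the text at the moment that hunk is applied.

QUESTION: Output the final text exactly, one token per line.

Hunk 1: at line 5 remove [ukjh,cvq,yqzpd] add [zws,pxfdt] -> 12 lines: wyq wger bei avwe igqr ytech zws pxfdt xinbx aji ljs spabc
Hunk 2: at line 1 remove [bei,avwe] add [ahuqu] -> 11 lines: wyq wger ahuqu igqr ytech zws pxfdt xinbx aji ljs spabc
Hunk 3: at line 4 remove [zws] add [mqbug,qxcpb] -> 12 lines: wyq wger ahuqu igqr ytech mqbug qxcpb pxfdt xinbx aji ljs spabc
Hunk 4: at line 3 remove [ytech,mqbug] add [kfgp] -> 11 lines: wyq wger ahuqu igqr kfgp qxcpb pxfdt xinbx aji ljs spabc
Hunk 5: at line 4 remove [qxcpb,pxfdt] add [ldge,ydya,rkiaj] -> 12 lines: wyq wger ahuqu igqr kfgp ldge ydya rkiaj xinbx aji ljs spabc
Hunk 6: at line 6 remove [rkiaj] add [dhj] -> 12 lines: wyq wger ahuqu igqr kfgp ldge ydya dhj xinbx aji ljs spabc
Hunk 7: at line 1 remove [wger] add [ufqy,vbxf] -> 13 lines: wyq ufqy vbxf ahuqu igqr kfgp ldge ydya dhj xinbx aji ljs spabc

Answer: wyq
ufqy
vbxf
ahuqu
igqr
kfgp
ldge
ydya
dhj
xinbx
aji
ljs
spabc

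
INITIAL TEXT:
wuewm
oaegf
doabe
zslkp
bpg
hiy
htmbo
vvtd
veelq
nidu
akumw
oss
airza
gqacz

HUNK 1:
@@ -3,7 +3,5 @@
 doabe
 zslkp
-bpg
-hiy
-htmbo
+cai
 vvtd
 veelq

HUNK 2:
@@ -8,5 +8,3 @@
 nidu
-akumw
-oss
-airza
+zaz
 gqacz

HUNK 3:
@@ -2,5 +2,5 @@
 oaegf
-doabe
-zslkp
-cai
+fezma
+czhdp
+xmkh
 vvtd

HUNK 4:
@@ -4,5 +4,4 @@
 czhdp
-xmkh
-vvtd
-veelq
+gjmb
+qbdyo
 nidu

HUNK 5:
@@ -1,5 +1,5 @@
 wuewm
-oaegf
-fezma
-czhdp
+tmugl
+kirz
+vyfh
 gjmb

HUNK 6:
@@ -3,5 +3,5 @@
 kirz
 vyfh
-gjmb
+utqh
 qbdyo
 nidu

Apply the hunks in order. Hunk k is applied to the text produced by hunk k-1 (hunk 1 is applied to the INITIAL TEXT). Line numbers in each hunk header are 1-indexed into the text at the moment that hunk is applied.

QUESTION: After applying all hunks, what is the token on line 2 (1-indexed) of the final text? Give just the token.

Answer: tmugl

Derivation:
Hunk 1: at line 3 remove [bpg,hiy,htmbo] add [cai] -> 12 lines: wuewm oaegf doabe zslkp cai vvtd veelq nidu akumw oss airza gqacz
Hunk 2: at line 8 remove [akumw,oss,airza] add [zaz] -> 10 lines: wuewm oaegf doabe zslkp cai vvtd veelq nidu zaz gqacz
Hunk 3: at line 2 remove [doabe,zslkp,cai] add [fezma,czhdp,xmkh] -> 10 lines: wuewm oaegf fezma czhdp xmkh vvtd veelq nidu zaz gqacz
Hunk 4: at line 4 remove [xmkh,vvtd,veelq] add [gjmb,qbdyo] -> 9 lines: wuewm oaegf fezma czhdp gjmb qbdyo nidu zaz gqacz
Hunk 5: at line 1 remove [oaegf,fezma,czhdp] add [tmugl,kirz,vyfh] -> 9 lines: wuewm tmugl kirz vyfh gjmb qbdyo nidu zaz gqacz
Hunk 6: at line 3 remove [gjmb] add [utqh] -> 9 lines: wuewm tmugl kirz vyfh utqh qbdyo nidu zaz gqacz
Final line 2: tmugl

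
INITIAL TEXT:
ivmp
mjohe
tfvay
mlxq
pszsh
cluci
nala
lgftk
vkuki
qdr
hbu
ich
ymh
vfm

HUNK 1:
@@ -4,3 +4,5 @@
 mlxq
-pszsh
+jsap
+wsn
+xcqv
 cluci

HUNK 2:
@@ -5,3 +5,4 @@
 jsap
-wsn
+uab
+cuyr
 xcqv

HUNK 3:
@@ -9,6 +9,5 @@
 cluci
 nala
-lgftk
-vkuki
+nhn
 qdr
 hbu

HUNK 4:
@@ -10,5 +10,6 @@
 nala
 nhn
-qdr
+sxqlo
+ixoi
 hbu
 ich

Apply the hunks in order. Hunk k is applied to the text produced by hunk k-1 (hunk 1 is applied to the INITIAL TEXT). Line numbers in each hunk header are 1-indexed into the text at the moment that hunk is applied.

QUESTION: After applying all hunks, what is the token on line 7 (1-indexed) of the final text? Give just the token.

Hunk 1: at line 4 remove [pszsh] add [jsap,wsn,xcqv] -> 16 lines: ivmp mjohe tfvay mlxq jsap wsn xcqv cluci nala lgftk vkuki qdr hbu ich ymh vfm
Hunk 2: at line 5 remove [wsn] add [uab,cuyr] -> 17 lines: ivmp mjohe tfvay mlxq jsap uab cuyr xcqv cluci nala lgftk vkuki qdr hbu ich ymh vfm
Hunk 3: at line 9 remove [lgftk,vkuki] add [nhn] -> 16 lines: ivmp mjohe tfvay mlxq jsap uab cuyr xcqv cluci nala nhn qdr hbu ich ymh vfm
Hunk 4: at line 10 remove [qdr] add [sxqlo,ixoi] -> 17 lines: ivmp mjohe tfvay mlxq jsap uab cuyr xcqv cluci nala nhn sxqlo ixoi hbu ich ymh vfm
Final line 7: cuyr

Answer: cuyr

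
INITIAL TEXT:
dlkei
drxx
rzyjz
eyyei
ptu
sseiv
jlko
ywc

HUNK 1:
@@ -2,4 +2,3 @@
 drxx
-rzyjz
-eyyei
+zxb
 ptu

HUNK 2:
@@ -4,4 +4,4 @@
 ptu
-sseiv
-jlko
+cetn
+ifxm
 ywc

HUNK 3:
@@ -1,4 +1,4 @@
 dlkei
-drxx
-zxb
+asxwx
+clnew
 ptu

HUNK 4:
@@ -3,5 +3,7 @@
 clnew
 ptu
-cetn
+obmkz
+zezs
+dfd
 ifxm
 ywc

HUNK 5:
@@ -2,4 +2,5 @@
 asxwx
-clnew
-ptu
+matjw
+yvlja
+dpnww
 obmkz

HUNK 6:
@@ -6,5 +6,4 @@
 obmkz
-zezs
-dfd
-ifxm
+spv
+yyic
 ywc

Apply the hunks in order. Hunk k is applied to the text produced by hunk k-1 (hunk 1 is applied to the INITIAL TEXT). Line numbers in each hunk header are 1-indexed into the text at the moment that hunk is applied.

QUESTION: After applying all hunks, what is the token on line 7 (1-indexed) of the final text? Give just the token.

Answer: spv

Derivation:
Hunk 1: at line 2 remove [rzyjz,eyyei] add [zxb] -> 7 lines: dlkei drxx zxb ptu sseiv jlko ywc
Hunk 2: at line 4 remove [sseiv,jlko] add [cetn,ifxm] -> 7 lines: dlkei drxx zxb ptu cetn ifxm ywc
Hunk 3: at line 1 remove [drxx,zxb] add [asxwx,clnew] -> 7 lines: dlkei asxwx clnew ptu cetn ifxm ywc
Hunk 4: at line 3 remove [cetn] add [obmkz,zezs,dfd] -> 9 lines: dlkei asxwx clnew ptu obmkz zezs dfd ifxm ywc
Hunk 5: at line 2 remove [clnew,ptu] add [matjw,yvlja,dpnww] -> 10 lines: dlkei asxwx matjw yvlja dpnww obmkz zezs dfd ifxm ywc
Hunk 6: at line 6 remove [zezs,dfd,ifxm] add [spv,yyic] -> 9 lines: dlkei asxwx matjw yvlja dpnww obmkz spv yyic ywc
Final line 7: spv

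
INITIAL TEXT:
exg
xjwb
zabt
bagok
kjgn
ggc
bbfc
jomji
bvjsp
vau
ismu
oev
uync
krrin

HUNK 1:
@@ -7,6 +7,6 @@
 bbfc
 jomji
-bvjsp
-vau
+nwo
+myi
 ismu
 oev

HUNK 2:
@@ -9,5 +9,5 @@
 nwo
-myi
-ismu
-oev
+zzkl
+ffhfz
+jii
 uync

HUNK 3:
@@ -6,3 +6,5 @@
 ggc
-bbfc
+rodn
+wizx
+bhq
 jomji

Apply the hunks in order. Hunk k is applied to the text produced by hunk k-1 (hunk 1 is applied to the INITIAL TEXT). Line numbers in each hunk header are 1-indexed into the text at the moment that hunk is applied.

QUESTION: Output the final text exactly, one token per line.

Answer: exg
xjwb
zabt
bagok
kjgn
ggc
rodn
wizx
bhq
jomji
nwo
zzkl
ffhfz
jii
uync
krrin

Derivation:
Hunk 1: at line 7 remove [bvjsp,vau] add [nwo,myi] -> 14 lines: exg xjwb zabt bagok kjgn ggc bbfc jomji nwo myi ismu oev uync krrin
Hunk 2: at line 9 remove [myi,ismu,oev] add [zzkl,ffhfz,jii] -> 14 lines: exg xjwb zabt bagok kjgn ggc bbfc jomji nwo zzkl ffhfz jii uync krrin
Hunk 3: at line 6 remove [bbfc] add [rodn,wizx,bhq] -> 16 lines: exg xjwb zabt bagok kjgn ggc rodn wizx bhq jomji nwo zzkl ffhfz jii uync krrin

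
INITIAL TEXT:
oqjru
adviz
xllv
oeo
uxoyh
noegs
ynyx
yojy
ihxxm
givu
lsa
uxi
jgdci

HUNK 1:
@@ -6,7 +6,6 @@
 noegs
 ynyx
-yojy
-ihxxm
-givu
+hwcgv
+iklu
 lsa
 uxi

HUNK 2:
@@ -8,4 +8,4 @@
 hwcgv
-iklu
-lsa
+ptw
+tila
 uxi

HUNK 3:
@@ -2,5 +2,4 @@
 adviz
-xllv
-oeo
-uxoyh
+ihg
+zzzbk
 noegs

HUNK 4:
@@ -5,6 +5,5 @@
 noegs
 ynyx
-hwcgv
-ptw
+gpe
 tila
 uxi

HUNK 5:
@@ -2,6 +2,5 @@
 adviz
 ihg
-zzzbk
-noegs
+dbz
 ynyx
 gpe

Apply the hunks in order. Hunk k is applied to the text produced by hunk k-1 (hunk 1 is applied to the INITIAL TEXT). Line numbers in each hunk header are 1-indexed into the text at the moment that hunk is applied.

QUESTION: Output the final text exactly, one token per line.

Hunk 1: at line 6 remove [yojy,ihxxm,givu] add [hwcgv,iklu] -> 12 lines: oqjru adviz xllv oeo uxoyh noegs ynyx hwcgv iklu lsa uxi jgdci
Hunk 2: at line 8 remove [iklu,lsa] add [ptw,tila] -> 12 lines: oqjru adviz xllv oeo uxoyh noegs ynyx hwcgv ptw tila uxi jgdci
Hunk 3: at line 2 remove [xllv,oeo,uxoyh] add [ihg,zzzbk] -> 11 lines: oqjru adviz ihg zzzbk noegs ynyx hwcgv ptw tila uxi jgdci
Hunk 4: at line 5 remove [hwcgv,ptw] add [gpe] -> 10 lines: oqjru adviz ihg zzzbk noegs ynyx gpe tila uxi jgdci
Hunk 5: at line 2 remove [zzzbk,noegs] add [dbz] -> 9 lines: oqjru adviz ihg dbz ynyx gpe tila uxi jgdci

Answer: oqjru
adviz
ihg
dbz
ynyx
gpe
tila
uxi
jgdci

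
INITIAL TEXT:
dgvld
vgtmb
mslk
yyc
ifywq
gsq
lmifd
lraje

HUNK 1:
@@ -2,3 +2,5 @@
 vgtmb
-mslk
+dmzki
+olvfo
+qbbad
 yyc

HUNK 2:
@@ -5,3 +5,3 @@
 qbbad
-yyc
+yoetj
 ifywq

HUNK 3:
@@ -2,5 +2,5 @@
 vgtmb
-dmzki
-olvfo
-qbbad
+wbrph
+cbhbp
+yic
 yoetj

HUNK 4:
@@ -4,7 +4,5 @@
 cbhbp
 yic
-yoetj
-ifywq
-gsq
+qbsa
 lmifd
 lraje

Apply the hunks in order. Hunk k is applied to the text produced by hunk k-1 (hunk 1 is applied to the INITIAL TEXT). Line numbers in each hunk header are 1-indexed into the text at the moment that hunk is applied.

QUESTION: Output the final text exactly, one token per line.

Hunk 1: at line 2 remove [mslk] add [dmzki,olvfo,qbbad] -> 10 lines: dgvld vgtmb dmzki olvfo qbbad yyc ifywq gsq lmifd lraje
Hunk 2: at line 5 remove [yyc] add [yoetj] -> 10 lines: dgvld vgtmb dmzki olvfo qbbad yoetj ifywq gsq lmifd lraje
Hunk 3: at line 2 remove [dmzki,olvfo,qbbad] add [wbrph,cbhbp,yic] -> 10 lines: dgvld vgtmb wbrph cbhbp yic yoetj ifywq gsq lmifd lraje
Hunk 4: at line 4 remove [yoetj,ifywq,gsq] add [qbsa] -> 8 lines: dgvld vgtmb wbrph cbhbp yic qbsa lmifd lraje

Answer: dgvld
vgtmb
wbrph
cbhbp
yic
qbsa
lmifd
lraje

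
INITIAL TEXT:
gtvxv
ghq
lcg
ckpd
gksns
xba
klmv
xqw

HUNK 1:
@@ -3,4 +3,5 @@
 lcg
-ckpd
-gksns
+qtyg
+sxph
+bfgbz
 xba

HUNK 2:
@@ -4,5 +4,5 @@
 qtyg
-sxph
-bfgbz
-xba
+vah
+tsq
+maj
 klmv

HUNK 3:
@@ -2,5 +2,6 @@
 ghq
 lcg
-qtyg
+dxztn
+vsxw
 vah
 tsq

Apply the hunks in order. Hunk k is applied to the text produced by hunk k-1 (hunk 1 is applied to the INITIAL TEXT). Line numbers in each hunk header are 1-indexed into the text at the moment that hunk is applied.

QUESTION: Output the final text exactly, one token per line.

Answer: gtvxv
ghq
lcg
dxztn
vsxw
vah
tsq
maj
klmv
xqw

Derivation:
Hunk 1: at line 3 remove [ckpd,gksns] add [qtyg,sxph,bfgbz] -> 9 lines: gtvxv ghq lcg qtyg sxph bfgbz xba klmv xqw
Hunk 2: at line 4 remove [sxph,bfgbz,xba] add [vah,tsq,maj] -> 9 lines: gtvxv ghq lcg qtyg vah tsq maj klmv xqw
Hunk 3: at line 2 remove [qtyg] add [dxztn,vsxw] -> 10 lines: gtvxv ghq lcg dxztn vsxw vah tsq maj klmv xqw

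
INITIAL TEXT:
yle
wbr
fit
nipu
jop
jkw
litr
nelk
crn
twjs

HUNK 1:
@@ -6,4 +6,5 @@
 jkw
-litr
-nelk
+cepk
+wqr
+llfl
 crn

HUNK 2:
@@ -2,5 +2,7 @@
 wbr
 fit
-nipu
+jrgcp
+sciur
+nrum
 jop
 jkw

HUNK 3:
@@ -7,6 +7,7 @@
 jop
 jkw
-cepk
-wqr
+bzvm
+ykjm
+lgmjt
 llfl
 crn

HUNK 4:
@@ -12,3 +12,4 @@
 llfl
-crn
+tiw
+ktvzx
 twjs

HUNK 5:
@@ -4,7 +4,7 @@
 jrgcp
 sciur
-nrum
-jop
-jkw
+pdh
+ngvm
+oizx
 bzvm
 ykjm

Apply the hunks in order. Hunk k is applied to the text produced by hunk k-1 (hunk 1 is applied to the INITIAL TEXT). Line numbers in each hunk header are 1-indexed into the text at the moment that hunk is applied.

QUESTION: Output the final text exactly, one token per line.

Answer: yle
wbr
fit
jrgcp
sciur
pdh
ngvm
oizx
bzvm
ykjm
lgmjt
llfl
tiw
ktvzx
twjs

Derivation:
Hunk 1: at line 6 remove [litr,nelk] add [cepk,wqr,llfl] -> 11 lines: yle wbr fit nipu jop jkw cepk wqr llfl crn twjs
Hunk 2: at line 2 remove [nipu] add [jrgcp,sciur,nrum] -> 13 lines: yle wbr fit jrgcp sciur nrum jop jkw cepk wqr llfl crn twjs
Hunk 3: at line 7 remove [cepk,wqr] add [bzvm,ykjm,lgmjt] -> 14 lines: yle wbr fit jrgcp sciur nrum jop jkw bzvm ykjm lgmjt llfl crn twjs
Hunk 4: at line 12 remove [crn] add [tiw,ktvzx] -> 15 lines: yle wbr fit jrgcp sciur nrum jop jkw bzvm ykjm lgmjt llfl tiw ktvzx twjs
Hunk 5: at line 4 remove [nrum,jop,jkw] add [pdh,ngvm,oizx] -> 15 lines: yle wbr fit jrgcp sciur pdh ngvm oizx bzvm ykjm lgmjt llfl tiw ktvzx twjs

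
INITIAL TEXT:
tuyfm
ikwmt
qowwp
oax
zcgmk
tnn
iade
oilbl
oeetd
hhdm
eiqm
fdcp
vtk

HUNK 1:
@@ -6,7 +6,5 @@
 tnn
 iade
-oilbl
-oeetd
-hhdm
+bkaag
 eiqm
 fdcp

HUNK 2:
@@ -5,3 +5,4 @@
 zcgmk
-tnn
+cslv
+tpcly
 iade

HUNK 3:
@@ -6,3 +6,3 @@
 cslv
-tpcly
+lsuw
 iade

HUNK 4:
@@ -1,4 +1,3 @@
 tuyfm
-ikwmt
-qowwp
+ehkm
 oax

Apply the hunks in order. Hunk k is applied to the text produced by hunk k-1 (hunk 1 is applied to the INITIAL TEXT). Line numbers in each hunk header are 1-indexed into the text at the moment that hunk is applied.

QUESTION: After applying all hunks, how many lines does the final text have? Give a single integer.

Answer: 11

Derivation:
Hunk 1: at line 6 remove [oilbl,oeetd,hhdm] add [bkaag] -> 11 lines: tuyfm ikwmt qowwp oax zcgmk tnn iade bkaag eiqm fdcp vtk
Hunk 2: at line 5 remove [tnn] add [cslv,tpcly] -> 12 lines: tuyfm ikwmt qowwp oax zcgmk cslv tpcly iade bkaag eiqm fdcp vtk
Hunk 3: at line 6 remove [tpcly] add [lsuw] -> 12 lines: tuyfm ikwmt qowwp oax zcgmk cslv lsuw iade bkaag eiqm fdcp vtk
Hunk 4: at line 1 remove [ikwmt,qowwp] add [ehkm] -> 11 lines: tuyfm ehkm oax zcgmk cslv lsuw iade bkaag eiqm fdcp vtk
Final line count: 11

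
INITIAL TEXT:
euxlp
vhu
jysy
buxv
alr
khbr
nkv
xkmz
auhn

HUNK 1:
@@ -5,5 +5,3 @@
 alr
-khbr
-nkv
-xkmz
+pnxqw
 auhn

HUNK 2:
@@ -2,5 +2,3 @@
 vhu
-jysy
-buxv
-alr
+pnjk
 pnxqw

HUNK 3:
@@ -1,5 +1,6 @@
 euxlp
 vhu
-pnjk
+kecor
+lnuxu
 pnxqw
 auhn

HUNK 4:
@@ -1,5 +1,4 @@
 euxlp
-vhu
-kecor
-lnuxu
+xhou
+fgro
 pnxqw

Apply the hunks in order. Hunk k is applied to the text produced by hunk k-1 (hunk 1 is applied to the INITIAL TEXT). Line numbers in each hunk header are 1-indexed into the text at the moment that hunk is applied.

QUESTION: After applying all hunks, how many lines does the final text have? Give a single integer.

Hunk 1: at line 5 remove [khbr,nkv,xkmz] add [pnxqw] -> 7 lines: euxlp vhu jysy buxv alr pnxqw auhn
Hunk 2: at line 2 remove [jysy,buxv,alr] add [pnjk] -> 5 lines: euxlp vhu pnjk pnxqw auhn
Hunk 3: at line 1 remove [pnjk] add [kecor,lnuxu] -> 6 lines: euxlp vhu kecor lnuxu pnxqw auhn
Hunk 4: at line 1 remove [vhu,kecor,lnuxu] add [xhou,fgro] -> 5 lines: euxlp xhou fgro pnxqw auhn
Final line count: 5

Answer: 5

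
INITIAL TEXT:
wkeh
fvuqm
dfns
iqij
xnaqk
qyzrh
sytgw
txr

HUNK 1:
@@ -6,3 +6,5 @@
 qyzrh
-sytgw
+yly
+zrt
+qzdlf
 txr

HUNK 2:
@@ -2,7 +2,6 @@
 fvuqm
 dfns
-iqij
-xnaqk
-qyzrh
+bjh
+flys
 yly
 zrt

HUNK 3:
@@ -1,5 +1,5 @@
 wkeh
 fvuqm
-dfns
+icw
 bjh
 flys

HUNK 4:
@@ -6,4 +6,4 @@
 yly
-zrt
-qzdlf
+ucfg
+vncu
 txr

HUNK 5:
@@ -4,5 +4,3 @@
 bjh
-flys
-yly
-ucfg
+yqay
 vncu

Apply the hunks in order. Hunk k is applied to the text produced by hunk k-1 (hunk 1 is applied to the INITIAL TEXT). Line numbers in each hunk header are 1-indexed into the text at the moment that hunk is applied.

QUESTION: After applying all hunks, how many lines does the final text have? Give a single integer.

Answer: 7

Derivation:
Hunk 1: at line 6 remove [sytgw] add [yly,zrt,qzdlf] -> 10 lines: wkeh fvuqm dfns iqij xnaqk qyzrh yly zrt qzdlf txr
Hunk 2: at line 2 remove [iqij,xnaqk,qyzrh] add [bjh,flys] -> 9 lines: wkeh fvuqm dfns bjh flys yly zrt qzdlf txr
Hunk 3: at line 1 remove [dfns] add [icw] -> 9 lines: wkeh fvuqm icw bjh flys yly zrt qzdlf txr
Hunk 4: at line 6 remove [zrt,qzdlf] add [ucfg,vncu] -> 9 lines: wkeh fvuqm icw bjh flys yly ucfg vncu txr
Hunk 5: at line 4 remove [flys,yly,ucfg] add [yqay] -> 7 lines: wkeh fvuqm icw bjh yqay vncu txr
Final line count: 7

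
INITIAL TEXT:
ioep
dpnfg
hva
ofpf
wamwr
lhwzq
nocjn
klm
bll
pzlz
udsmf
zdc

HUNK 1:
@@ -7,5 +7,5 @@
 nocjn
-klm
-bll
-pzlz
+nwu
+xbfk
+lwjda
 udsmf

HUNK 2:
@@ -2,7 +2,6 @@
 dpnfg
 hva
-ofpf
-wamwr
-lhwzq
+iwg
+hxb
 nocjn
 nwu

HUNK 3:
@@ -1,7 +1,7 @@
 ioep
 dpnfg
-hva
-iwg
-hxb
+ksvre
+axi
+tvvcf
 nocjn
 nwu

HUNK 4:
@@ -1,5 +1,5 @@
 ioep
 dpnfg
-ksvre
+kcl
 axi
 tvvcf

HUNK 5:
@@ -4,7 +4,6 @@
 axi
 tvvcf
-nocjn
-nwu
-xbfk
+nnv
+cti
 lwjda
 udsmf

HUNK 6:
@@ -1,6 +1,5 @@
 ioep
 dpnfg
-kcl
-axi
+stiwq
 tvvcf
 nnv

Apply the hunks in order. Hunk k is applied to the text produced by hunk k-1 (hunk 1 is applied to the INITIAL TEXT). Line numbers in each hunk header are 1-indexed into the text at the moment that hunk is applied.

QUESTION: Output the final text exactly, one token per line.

Answer: ioep
dpnfg
stiwq
tvvcf
nnv
cti
lwjda
udsmf
zdc

Derivation:
Hunk 1: at line 7 remove [klm,bll,pzlz] add [nwu,xbfk,lwjda] -> 12 lines: ioep dpnfg hva ofpf wamwr lhwzq nocjn nwu xbfk lwjda udsmf zdc
Hunk 2: at line 2 remove [ofpf,wamwr,lhwzq] add [iwg,hxb] -> 11 lines: ioep dpnfg hva iwg hxb nocjn nwu xbfk lwjda udsmf zdc
Hunk 3: at line 1 remove [hva,iwg,hxb] add [ksvre,axi,tvvcf] -> 11 lines: ioep dpnfg ksvre axi tvvcf nocjn nwu xbfk lwjda udsmf zdc
Hunk 4: at line 1 remove [ksvre] add [kcl] -> 11 lines: ioep dpnfg kcl axi tvvcf nocjn nwu xbfk lwjda udsmf zdc
Hunk 5: at line 4 remove [nocjn,nwu,xbfk] add [nnv,cti] -> 10 lines: ioep dpnfg kcl axi tvvcf nnv cti lwjda udsmf zdc
Hunk 6: at line 1 remove [kcl,axi] add [stiwq] -> 9 lines: ioep dpnfg stiwq tvvcf nnv cti lwjda udsmf zdc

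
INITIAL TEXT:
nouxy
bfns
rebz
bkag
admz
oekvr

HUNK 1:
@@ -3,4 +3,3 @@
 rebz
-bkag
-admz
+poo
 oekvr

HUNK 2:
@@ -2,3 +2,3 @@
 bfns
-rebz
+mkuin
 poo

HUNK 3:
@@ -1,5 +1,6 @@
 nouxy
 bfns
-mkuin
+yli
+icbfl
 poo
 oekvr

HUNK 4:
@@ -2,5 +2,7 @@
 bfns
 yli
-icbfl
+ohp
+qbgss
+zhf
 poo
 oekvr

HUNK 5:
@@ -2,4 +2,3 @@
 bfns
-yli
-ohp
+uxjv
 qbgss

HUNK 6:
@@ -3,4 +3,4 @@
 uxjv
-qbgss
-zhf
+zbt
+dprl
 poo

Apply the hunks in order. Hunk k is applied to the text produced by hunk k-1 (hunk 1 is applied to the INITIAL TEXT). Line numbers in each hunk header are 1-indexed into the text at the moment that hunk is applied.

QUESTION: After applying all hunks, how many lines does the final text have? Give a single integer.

Hunk 1: at line 3 remove [bkag,admz] add [poo] -> 5 lines: nouxy bfns rebz poo oekvr
Hunk 2: at line 2 remove [rebz] add [mkuin] -> 5 lines: nouxy bfns mkuin poo oekvr
Hunk 3: at line 1 remove [mkuin] add [yli,icbfl] -> 6 lines: nouxy bfns yli icbfl poo oekvr
Hunk 4: at line 2 remove [icbfl] add [ohp,qbgss,zhf] -> 8 lines: nouxy bfns yli ohp qbgss zhf poo oekvr
Hunk 5: at line 2 remove [yli,ohp] add [uxjv] -> 7 lines: nouxy bfns uxjv qbgss zhf poo oekvr
Hunk 6: at line 3 remove [qbgss,zhf] add [zbt,dprl] -> 7 lines: nouxy bfns uxjv zbt dprl poo oekvr
Final line count: 7

Answer: 7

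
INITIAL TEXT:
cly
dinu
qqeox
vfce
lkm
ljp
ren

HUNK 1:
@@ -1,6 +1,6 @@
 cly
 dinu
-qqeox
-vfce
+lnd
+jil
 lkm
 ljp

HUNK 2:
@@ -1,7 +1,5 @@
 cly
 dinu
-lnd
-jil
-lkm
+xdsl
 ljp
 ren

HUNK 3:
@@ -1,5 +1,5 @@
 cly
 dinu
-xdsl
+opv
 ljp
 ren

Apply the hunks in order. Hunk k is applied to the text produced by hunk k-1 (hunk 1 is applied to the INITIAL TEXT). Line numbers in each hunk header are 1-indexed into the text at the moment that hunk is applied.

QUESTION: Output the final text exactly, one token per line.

Hunk 1: at line 1 remove [qqeox,vfce] add [lnd,jil] -> 7 lines: cly dinu lnd jil lkm ljp ren
Hunk 2: at line 1 remove [lnd,jil,lkm] add [xdsl] -> 5 lines: cly dinu xdsl ljp ren
Hunk 3: at line 1 remove [xdsl] add [opv] -> 5 lines: cly dinu opv ljp ren

Answer: cly
dinu
opv
ljp
ren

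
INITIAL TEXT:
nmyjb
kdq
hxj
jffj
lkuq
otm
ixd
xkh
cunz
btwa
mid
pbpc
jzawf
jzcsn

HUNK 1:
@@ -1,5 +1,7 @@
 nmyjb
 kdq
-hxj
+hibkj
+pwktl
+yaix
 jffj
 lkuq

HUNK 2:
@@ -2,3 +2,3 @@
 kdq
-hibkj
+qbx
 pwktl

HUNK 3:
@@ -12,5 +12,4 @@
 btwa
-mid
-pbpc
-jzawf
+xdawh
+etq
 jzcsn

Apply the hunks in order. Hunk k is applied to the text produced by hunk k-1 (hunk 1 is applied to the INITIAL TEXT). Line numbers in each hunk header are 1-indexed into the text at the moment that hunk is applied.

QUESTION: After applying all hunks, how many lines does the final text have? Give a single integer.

Hunk 1: at line 1 remove [hxj] add [hibkj,pwktl,yaix] -> 16 lines: nmyjb kdq hibkj pwktl yaix jffj lkuq otm ixd xkh cunz btwa mid pbpc jzawf jzcsn
Hunk 2: at line 2 remove [hibkj] add [qbx] -> 16 lines: nmyjb kdq qbx pwktl yaix jffj lkuq otm ixd xkh cunz btwa mid pbpc jzawf jzcsn
Hunk 3: at line 12 remove [mid,pbpc,jzawf] add [xdawh,etq] -> 15 lines: nmyjb kdq qbx pwktl yaix jffj lkuq otm ixd xkh cunz btwa xdawh etq jzcsn
Final line count: 15

Answer: 15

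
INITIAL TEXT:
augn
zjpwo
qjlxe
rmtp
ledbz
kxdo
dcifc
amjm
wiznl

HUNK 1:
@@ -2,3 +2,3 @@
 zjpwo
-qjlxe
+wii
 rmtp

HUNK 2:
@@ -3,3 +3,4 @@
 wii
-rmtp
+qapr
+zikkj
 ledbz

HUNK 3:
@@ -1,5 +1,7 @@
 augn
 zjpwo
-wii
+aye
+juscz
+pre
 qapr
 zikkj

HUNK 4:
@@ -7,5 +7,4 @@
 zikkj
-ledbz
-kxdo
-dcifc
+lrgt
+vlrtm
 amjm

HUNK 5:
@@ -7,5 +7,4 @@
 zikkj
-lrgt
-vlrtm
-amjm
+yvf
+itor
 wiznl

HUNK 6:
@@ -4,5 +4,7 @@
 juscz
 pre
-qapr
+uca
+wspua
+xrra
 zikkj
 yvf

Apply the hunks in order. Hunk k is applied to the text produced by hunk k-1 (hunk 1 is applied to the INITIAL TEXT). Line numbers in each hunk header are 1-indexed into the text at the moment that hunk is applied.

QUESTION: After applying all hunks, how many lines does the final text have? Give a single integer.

Hunk 1: at line 2 remove [qjlxe] add [wii] -> 9 lines: augn zjpwo wii rmtp ledbz kxdo dcifc amjm wiznl
Hunk 2: at line 3 remove [rmtp] add [qapr,zikkj] -> 10 lines: augn zjpwo wii qapr zikkj ledbz kxdo dcifc amjm wiznl
Hunk 3: at line 1 remove [wii] add [aye,juscz,pre] -> 12 lines: augn zjpwo aye juscz pre qapr zikkj ledbz kxdo dcifc amjm wiznl
Hunk 4: at line 7 remove [ledbz,kxdo,dcifc] add [lrgt,vlrtm] -> 11 lines: augn zjpwo aye juscz pre qapr zikkj lrgt vlrtm amjm wiznl
Hunk 5: at line 7 remove [lrgt,vlrtm,amjm] add [yvf,itor] -> 10 lines: augn zjpwo aye juscz pre qapr zikkj yvf itor wiznl
Hunk 6: at line 4 remove [qapr] add [uca,wspua,xrra] -> 12 lines: augn zjpwo aye juscz pre uca wspua xrra zikkj yvf itor wiznl
Final line count: 12

Answer: 12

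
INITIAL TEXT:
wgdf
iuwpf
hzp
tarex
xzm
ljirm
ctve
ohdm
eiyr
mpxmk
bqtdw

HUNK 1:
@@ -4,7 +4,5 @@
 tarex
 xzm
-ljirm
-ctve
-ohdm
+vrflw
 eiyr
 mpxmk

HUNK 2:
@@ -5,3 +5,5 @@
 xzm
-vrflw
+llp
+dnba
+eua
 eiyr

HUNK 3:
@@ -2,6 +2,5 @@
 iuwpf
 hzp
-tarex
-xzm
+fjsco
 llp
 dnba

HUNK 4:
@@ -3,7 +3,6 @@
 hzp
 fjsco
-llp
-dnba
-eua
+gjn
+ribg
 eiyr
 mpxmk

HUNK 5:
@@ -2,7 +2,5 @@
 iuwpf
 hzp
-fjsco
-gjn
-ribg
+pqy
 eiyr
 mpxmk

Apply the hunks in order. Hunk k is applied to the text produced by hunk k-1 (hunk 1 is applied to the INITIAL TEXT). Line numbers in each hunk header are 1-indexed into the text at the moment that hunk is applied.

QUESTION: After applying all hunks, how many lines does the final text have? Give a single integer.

Hunk 1: at line 4 remove [ljirm,ctve,ohdm] add [vrflw] -> 9 lines: wgdf iuwpf hzp tarex xzm vrflw eiyr mpxmk bqtdw
Hunk 2: at line 5 remove [vrflw] add [llp,dnba,eua] -> 11 lines: wgdf iuwpf hzp tarex xzm llp dnba eua eiyr mpxmk bqtdw
Hunk 3: at line 2 remove [tarex,xzm] add [fjsco] -> 10 lines: wgdf iuwpf hzp fjsco llp dnba eua eiyr mpxmk bqtdw
Hunk 4: at line 3 remove [llp,dnba,eua] add [gjn,ribg] -> 9 lines: wgdf iuwpf hzp fjsco gjn ribg eiyr mpxmk bqtdw
Hunk 5: at line 2 remove [fjsco,gjn,ribg] add [pqy] -> 7 lines: wgdf iuwpf hzp pqy eiyr mpxmk bqtdw
Final line count: 7

Answer: 7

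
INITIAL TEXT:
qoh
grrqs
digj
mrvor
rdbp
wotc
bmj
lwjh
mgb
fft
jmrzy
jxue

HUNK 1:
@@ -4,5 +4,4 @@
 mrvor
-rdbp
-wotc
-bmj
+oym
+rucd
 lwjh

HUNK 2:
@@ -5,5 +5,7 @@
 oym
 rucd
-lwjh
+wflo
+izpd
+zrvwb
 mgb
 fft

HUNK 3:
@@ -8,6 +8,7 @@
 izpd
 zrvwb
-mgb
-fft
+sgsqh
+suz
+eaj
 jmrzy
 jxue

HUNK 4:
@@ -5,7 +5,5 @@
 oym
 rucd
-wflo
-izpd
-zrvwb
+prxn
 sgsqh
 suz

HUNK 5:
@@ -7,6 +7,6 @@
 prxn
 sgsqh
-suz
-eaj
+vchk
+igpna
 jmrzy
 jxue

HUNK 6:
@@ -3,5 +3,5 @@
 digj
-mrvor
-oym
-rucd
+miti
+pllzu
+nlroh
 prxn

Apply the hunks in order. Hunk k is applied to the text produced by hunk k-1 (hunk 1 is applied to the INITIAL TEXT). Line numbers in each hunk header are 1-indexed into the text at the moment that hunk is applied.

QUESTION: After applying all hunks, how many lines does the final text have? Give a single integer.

Hunk 1: at line 4 remove [rdbp,wotc,bmj] add [oym,rucd] -> 11 lines: qoh grrqs digj mrvor oym rucd lwjh mgb fft jmrzy jxue
Hunk 2: at line 5 remove [lwjh] add [wflo,izpd,zrvwb] -> 13 lines: qoh grrqs digj mrvor oym rucd wflo izpd zrvwb mgb fft jmrzy jxue
Hunk 3: at line 8 remove [mgb,fft] add [sgsqh,suz,eaj] -> 14 lines: qoh grrqs digj mrvor oym rucd wflo izpd zrvwb sgsqh suz eaj jmrzy jxue
Hunk 4: at line 5 remove [wflo,izpd,zrvwb] add [prxn] -> 12 lines: qoh grrqs digj mrvor oym rucd prxn sgsqh suz eaj jmrzy jxue
Hunk 5: at line 7 remove [suz,eaj] add [vchk,igpna] -> 12 lines: qoh grrqs digj mrvor oym rucd prxn sgsqh vchk igpna jmrzy jxue
Hunk 6: at line 3 remove [mrvor,oym,rucd] add [miti,pllzu,nlroh] -> 12 lines: qoh grrqs digj miti pllzu nlroh prxn sgsqh vchk igpna jmrzy jxue
Final line count: 12

Answer: 12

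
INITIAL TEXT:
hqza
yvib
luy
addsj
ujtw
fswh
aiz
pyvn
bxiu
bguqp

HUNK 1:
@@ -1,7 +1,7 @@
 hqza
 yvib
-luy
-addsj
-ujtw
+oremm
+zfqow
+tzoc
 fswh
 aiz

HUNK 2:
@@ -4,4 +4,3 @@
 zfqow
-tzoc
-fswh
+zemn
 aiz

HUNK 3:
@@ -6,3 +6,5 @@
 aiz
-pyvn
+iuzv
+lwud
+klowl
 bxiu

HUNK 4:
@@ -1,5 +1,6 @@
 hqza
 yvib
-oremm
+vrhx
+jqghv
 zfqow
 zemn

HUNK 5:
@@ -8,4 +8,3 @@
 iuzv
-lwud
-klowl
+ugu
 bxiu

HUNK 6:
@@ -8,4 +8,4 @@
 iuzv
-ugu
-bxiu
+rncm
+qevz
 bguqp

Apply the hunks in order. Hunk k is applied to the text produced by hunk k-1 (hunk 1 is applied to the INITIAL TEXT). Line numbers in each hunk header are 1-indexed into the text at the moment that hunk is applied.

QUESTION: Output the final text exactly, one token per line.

Answer: hqza
yvib
vrhx
jqghv
zfqow
zemn
aiz
iuzv
rncm
qevz
bguqp

Derivation:
Hunk 1: at line 1 remove [luy,addsj,ujtw] add [oremm,zfqow,tzoc] -> 10 lines: hqza yvib oremm zfqow tzoc fswh aiz pyvn bxiu bguqp
Hunk 2: at line 4 remove [tzoc,fswh] add [zemn] -> 9 lines: hqza yvib oremm zfqow zemn aiz pyvn bxiu bguqp
Hunk 3: at line 6 remove [pyvn] add [iuzv,lwud,klowl] -> 11 lines: hqza yvib oremm zfqow zemn aiz iuzv lwud klowl bxiu bguqp
Hunk 4: at line 1 remove [oremm] add [vrhx,jqghv] -> 12 lines: hqza yvib vrhx jqghv zfqow zemn aiz iuzv lwud klowl bxiu bguqp
Hunk 5: at line 8 remove [lwud,klowl] add [ugu] -> 11 lines: hqza yvib vrhx jqghv zfqow zemn aiz iuzv ugu bxiu bguqp
Hunk 6: at line 8 remove [ugu,bxiu] add [rncm,qevz] -> 11 lines: hqza yvib vrhx jqghv zfqow zemn aiz iuzv rncm qevz bguqp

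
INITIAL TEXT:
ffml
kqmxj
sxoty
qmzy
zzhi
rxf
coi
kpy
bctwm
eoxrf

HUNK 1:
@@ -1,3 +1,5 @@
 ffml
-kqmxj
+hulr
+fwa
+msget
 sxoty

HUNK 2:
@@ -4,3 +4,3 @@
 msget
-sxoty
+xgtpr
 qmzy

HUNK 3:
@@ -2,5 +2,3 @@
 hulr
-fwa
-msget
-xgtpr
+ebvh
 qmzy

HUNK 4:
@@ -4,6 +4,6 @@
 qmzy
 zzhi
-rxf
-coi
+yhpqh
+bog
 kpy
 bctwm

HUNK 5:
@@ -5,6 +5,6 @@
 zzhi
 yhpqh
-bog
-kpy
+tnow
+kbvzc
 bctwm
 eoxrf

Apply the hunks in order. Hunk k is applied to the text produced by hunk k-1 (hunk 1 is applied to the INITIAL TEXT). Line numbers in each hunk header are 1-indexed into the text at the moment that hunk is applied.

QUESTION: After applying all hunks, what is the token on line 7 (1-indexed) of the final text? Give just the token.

Answer: tnow

Derivation:
Hunk 1: at line 1 remove [kqmxj] add [hulr,fwa,msget] -> 12 lines: ffml hulr fwa msget sxoty qmzy zzhi rxf coi kpy bctwm eoxrf
Hunk 2: at line 4 remove [sxoty] add [xgtpr] -> 12 lines: ffml hulr fwa msget xgtpr qmzy zzhi rxf coi kpy bctwm eoxrf
Hunk 3: at line 2 remove [fwa,msget,xgtpr] add [ebvh] -> 10 lines: ffml hulr ebvh qmzy zzhi rxf coi kpy bctwm eoxrf
Hunk 4: at line 4 remove [rxf,coi] add [yhpqh,bog] -> 10 lines: ffml hulr ebvh qmzy zzhi yhpqh bog kpy bctwm eoxrf
Hunk 5: at line 5 remove [bog,kpy] add [tnow,kbvzc] -> 10 lines: ffml hulr ebvh qmzy zzhi yhpqh tnow kbvzc bctwm eoxrf
Final line 7: tnow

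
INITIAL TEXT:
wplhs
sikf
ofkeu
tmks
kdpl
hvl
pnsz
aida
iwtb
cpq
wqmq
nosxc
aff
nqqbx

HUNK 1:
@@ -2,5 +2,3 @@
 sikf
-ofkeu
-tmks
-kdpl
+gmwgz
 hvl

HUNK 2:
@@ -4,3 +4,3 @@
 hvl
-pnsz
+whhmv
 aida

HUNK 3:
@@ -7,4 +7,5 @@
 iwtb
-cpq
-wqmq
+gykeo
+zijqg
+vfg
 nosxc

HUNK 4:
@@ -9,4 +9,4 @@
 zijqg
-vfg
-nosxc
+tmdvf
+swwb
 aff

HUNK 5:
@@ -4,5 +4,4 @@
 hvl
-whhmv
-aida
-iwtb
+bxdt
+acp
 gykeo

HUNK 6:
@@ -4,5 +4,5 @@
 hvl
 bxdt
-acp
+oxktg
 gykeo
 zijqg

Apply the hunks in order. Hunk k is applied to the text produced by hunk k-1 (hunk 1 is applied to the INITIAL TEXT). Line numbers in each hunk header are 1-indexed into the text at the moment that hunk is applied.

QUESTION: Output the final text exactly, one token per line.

Hunk 1: at line 2 remove [ofkeu,tmks,kdpl] add [gmwgz] -> 12 lines: wplhs sikf gmwgz hvl pnsz aida iwtb cpq wqmq nosxc aff nqqbx
Hunk 2: at line 4 remove [pnsz] add [whhmv] -> 12 lines: wplhs sikf gmwgz hvl whhmv aida iwtb cpq wqmq nosxc aff nqqbx
Hunk 3: at line 7 remove [cpq,wqmq] add [gykeo,zijqg,vfg] -> 13 lines: wplhs sikf gmwgz hvl whhmv aida iwtb gykeo zijqg vfg nosxc aff nqqbx
Hunk 4: at line 9 remove [vfg,nosxc] add [tmdvf,swwb] -> 13 lines: wplhs sikf gmwgz hvl whhmv aida iwtb gykeo zijqg tmdvf swwb aff nqqbx
Hunk 5: at line 4 remove [whhmv,aida,iwtb] add [bxdt,acp] -> 12 lines: wplhs sikf gmwgz hvl bxdt acp gykeo zijqg tmdvf swwb aff nqqbx
Hunk 6: at line 4 remove [acp] add [oxktg] -> 12 lines: wplhs sikf gmwgz hvl bxdt oxktg gykeo zijqg tmdvf swwb aff nqqbx

Answer: wplhs
sikf
gmwgz
hvl
bxdt
oxktg
gykeo
zijqg
tmdvf
swwb
aff
nqqbx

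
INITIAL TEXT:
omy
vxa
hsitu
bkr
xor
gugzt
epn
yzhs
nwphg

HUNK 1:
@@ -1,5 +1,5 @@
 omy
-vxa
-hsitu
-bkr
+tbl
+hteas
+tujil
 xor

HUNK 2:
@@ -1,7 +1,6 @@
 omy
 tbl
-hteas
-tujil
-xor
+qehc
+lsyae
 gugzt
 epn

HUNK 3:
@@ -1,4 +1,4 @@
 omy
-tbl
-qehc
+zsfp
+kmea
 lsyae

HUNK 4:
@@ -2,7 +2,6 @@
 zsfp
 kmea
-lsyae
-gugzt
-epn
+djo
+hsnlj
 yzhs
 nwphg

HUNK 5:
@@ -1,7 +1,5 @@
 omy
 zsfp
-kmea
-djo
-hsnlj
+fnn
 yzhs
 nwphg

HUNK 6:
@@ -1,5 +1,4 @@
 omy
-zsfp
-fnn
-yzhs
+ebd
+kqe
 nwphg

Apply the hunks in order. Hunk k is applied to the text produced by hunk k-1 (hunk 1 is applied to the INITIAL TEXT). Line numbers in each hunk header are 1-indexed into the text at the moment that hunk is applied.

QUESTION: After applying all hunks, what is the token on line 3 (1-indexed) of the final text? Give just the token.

Hunk 1: at line 1 remove [vxa,hsitu,bkr] add [tbl,hteas,tujil] -> 9 lines: omy tbl hteas tujil xor gugzt epn yzhs nwphg
Hunk 2: at line 1 remove [hteas,tujil,xor] add [qehc,lsyae] -> 8 lines: omy tbl qehc lsyae gugzt epn yzhs nwphg
Hunk 3: at line 1 remove [tbl,qehc] add [zsfp,kmea] -> 8 lines: omy zsfp kmea lsyae gugzt epn yzhs nwphg
Hunk 4: at line 2 remove [lsyae,gugzt,epn] add [djo,hsnlj] -> 7 lines: omy zsfp kmea djo hsnlj yzhs nwphg
Hunk 5: at line 1 remove [kmea,djo,hsnlj] add [fnn] -> 5 lines: omy zsfp fnn yzhs nwphg
Hunk 6: at line 1 remove [zsfp,fnn,yzhs] add [ebd,kqe] -> 4 lines: omy ebd kqe nwphg
Final line 3: kqe

Answer: kqe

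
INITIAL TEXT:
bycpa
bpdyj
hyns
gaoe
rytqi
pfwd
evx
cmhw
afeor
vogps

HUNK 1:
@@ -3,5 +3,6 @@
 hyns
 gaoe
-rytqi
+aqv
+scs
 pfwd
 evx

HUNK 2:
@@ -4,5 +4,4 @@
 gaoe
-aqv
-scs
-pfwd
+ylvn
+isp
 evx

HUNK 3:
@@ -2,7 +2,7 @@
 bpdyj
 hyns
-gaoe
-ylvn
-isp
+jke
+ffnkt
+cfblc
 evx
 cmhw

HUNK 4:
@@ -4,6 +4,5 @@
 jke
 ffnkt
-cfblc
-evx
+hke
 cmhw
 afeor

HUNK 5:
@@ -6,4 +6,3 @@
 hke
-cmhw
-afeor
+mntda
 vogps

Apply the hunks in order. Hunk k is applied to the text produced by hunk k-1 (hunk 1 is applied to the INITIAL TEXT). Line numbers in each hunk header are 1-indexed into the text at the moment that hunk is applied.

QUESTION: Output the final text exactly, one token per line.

Answer: bycpa
bpdyj
hyns
jke
ffnkt
hke
mntda
vogps

Derivation:
Hunk 1: at line 3 remove [rytqi] add [aqv,scs] -> 11 lines: bycpa bpdyj hyns gaoe aqv scs pfwd evx cmhw afeor vogps
Hunk 2: at line 4 remove [aqv,scs,pfwd] add [ylvn,isp] -> 10 lines: bycpa bpdyj hyns gaoe ylvn isp evx cmhw afeor vogps
Hunk 3: at line 2 remove [gaoe,ylvn,isp] add [jke,ffnkt,cfblc] -> 10 lines: bycpa bpdyj hyns jke ffnkt cfblc evx cmhw afeor vogps
Hunk 4: at line 4 remove [cfblc,evx] add [hke] -> 9 lines: bycpa bpdyj hyns jke ffnkt hke cmhw afeor vogps
Hunk 5: at line 6 remove [cmhw,afeor] add [mntda] -> 8 lines: bycpa bpdyj hyns jke ffnkt hke mntda vogps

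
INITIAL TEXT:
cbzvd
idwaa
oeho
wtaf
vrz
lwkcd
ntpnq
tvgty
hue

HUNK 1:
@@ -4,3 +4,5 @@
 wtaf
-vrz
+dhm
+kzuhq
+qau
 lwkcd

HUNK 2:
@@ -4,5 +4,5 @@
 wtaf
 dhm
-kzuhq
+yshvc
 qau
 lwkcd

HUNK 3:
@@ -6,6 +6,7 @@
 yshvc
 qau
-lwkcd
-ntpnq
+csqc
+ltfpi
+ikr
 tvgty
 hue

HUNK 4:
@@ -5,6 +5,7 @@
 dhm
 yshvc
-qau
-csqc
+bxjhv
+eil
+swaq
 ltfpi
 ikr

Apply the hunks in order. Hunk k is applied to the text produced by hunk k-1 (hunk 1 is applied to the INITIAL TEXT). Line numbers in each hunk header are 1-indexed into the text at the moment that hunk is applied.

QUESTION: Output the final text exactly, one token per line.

Answer: cbzvd
idwaa
oeho
wtaf
dhm
yshvc
bxjhv
eil
swaq
ltfpi
ikr
tvgty
hue

Derivation:
Hunk 1: at line 4 remove [vrz] add [dhm,kzuhq,qau] -> 11 lines: cbzvd idwaa oeho wtaf dhm kzuhq qau lwkcd ntpnq tvgty hue
Hunk 2: at line 4 remove [kzuhq] add [yshvc] -> 11 lines: cbzvd idwaa oeho wtaf dhm yshvc qau lwkcd ntpnq tvgty hue
Hunk 3: at line 6 remove [lwkcd,ntpnq] add [csqc,ltfpi,ikr] -> 12 lines: cbzvd idwaa oeho wtaf dhm yshvc qau csqc ltfpi ikr tvgty hue
Hunk 4: at line 5 remove [qau,csqc] add [bxjhv,eil,swaq] -> 13 lines: cbzvd idwaa oeho wtaf dhm yshvc bxjhv eil swaq ltfpi ikr tvgty hue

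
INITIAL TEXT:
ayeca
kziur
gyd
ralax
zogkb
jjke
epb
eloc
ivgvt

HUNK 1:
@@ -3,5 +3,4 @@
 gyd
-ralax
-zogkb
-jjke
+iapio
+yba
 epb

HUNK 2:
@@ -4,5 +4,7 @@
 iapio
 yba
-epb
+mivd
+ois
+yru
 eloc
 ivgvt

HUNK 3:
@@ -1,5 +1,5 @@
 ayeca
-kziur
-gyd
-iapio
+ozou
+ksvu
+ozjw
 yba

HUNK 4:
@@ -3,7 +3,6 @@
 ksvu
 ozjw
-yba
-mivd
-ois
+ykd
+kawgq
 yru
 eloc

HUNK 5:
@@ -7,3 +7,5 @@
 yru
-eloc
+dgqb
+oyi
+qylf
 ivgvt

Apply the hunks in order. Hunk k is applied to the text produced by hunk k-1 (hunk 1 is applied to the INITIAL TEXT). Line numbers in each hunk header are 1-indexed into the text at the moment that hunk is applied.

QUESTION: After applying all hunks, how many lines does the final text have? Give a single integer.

Answer: 11

Derivation:
Hunk 1: at line 3 remove [ralax,zogkb,jjke] add [iapio,yba] -> 8 lines: ayeca kziur gyd iapio yba epb eloc ivgvt
Hunk 2: at line 4 remove [epb] add [mivd,ois,yru] -> 10 lines: ayeca kziur gyd iapio yba mivd ois yru eloc ivgvt
Hunk 3: at line 1 remove [kziur,gyd,iapio] add [ozou,ksvu,ozjw] -> 10 lines: ayeca ozou ksvu ozjw yba mivd ois yru eloc ivgvt
Hunk 4: at line 3 remove [yba,mivd,ois] add [ykd,kawgq] -> 9 lines: ayeca ozou ksvu ozjw ykd kawgq yru eloc ivgvt
Hunk 5: at line 7 remove [eloc] add [dgqb,oyi,qylf] -> 11 lines: ayeca ozou ksvu ozjw ykd kawgq yru dgqb oyi qylf ivgvt
Final line count: 11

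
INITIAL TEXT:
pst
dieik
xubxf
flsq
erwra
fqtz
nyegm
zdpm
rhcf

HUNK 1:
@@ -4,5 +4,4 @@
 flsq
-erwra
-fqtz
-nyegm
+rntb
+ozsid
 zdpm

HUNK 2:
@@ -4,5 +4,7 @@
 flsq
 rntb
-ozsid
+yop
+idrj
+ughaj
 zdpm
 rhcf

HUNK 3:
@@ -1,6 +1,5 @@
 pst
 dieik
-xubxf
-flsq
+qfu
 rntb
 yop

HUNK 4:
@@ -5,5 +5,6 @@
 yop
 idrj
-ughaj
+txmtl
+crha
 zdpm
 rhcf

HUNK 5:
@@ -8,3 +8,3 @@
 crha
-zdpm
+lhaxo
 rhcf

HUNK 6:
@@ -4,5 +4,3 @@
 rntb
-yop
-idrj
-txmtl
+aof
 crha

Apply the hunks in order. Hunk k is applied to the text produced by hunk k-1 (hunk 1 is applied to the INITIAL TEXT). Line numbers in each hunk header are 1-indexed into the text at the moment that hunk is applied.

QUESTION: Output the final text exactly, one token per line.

Answer: pst
dieik
qfu
rntb
aof
crha
lhaxo
rhcf

Derivation:
Hunk 1: at line 4 remove [erwra,fqtz,nyegm] add [rntb,ozsid] -> 8 lines: pst dieik xubxf flsq rntb ozsid zdpm rhcf
Hunk 2: at line 4 remove [ozsid] add [yop,idrj,ughaj] -> 10 lines: pst dieik xubxf flsq rntb yop idrj ughaj zdpm rhcf
Hunk 3: at line 1 remove [xubxf,flsq] add [qfu] -> 9 lines: pst dieik qfu rntb yop idrj ughaj zdpm rhcf
Hunk 4: at line 5 remove [ughaj] add [txmtl,crha] -> 10 lines: pst dieik qfu rntb yop idrj txmtl crha zdpm rhcf
Hunk 5: at line 8 remove [zdpm] add [lhaxo] -> 10 lines: pst dieik qfu rntb yop idrj txmtl crha lhaxo rhcf
Hunk 6: at line 4 remove [yop,idrj,txmtl] add [aof] -> 8 lines: pst dieik qfu rntb aof crha lhaxo rhcf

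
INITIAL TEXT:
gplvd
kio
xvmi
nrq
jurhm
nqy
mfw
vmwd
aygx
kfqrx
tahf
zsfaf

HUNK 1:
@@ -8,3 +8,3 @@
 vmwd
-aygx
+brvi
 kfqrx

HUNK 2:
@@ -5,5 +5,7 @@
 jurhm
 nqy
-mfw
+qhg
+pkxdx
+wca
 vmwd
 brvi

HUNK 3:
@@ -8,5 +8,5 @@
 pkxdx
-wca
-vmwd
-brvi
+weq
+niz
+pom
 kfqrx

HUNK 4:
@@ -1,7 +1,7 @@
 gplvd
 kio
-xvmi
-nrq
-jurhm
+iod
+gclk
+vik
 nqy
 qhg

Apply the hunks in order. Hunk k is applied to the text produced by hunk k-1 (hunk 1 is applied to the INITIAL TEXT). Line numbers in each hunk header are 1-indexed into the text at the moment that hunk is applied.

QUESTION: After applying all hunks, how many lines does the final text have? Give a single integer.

Answer: 14

Derivation:
Hunk 1: at line 8 remove [aygx] add [brvi] -> 12 lines: gplvd kio xvmi nrq jurhm nqy mfw vmwd brvi kfqrx tahf zsfaf
Hunk 2: at line 5 remove [mfw] add [qhg,pkxdx,wca] -> 14 lines: gplvd kio xvmi nrq jurhm nqy qhg pkxdx wca vmwd brvi kfqrx tahf zsfaf
Hunk 3: at line 8 remove [wca,vmwd,brvi] add [weq,niz,pom] -> 14 lines: gplvd kio xvmi nrq jurhm nqy qhg pkxdx weq niz pom kfqrx tahf zsfaf
Hunk 4: at line 1 remove [xvmi,nrq,jurhm] add [iod,gclk,vik] -> 14 lines: gplvd kio iod gclk vik nqy qhg pkxdx weq niz pom kfqrx tahf zsfaf
Final line count: 14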